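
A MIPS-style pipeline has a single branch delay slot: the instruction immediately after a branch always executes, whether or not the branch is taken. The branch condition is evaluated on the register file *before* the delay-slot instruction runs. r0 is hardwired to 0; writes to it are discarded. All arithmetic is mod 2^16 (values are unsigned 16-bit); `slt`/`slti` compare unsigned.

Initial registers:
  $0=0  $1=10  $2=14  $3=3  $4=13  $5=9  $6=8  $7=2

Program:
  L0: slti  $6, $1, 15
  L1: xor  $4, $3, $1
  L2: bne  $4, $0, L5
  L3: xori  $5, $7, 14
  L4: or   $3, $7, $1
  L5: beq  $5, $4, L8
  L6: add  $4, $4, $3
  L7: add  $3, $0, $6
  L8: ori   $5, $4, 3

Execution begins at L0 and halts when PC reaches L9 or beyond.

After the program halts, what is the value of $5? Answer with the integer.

15

[0] slti  $6, $1, 15  →  {$0:0, $1:10, $2:14, $3:3, $4:13, $5:9, $6:1, $7:2}
[1] xor  $4, $3, $1  →  {$0:0, $1:10, $2:14, $3:3, $4:9, $5:9, $6:1, $7:2}
[2] bne  $4, $0, L5  →  {$0:0, $1:10, $2:14, $3:3, $4:9, $5:9, $6:1, $7:2}  ⟨branch taken⟩
[3] xori  $5, $7, 14  →  {$0:0, $1:10, $2:14, $3:3, $4:9, $5:12, $6:1, $7:2}
[5] beq  $5, $4, L8  →  {$0:0, $1:10, $2:14, $3:3, $4:9, $5:12, $6:1, $7:2}  ⟨branch fallthrough⟩
[6] add  $4, $4, $3  →  {$0:0, $1:10, $2:14, $3:3, $4:12, $5:12, $6:1, $7:2}
[7] add  $3, $0, $6  →  {$0:0, $1:10, $2:14, $3:1, $4:12, $5:12, $6:1, $7:2}
[8] ori   $5, $4, 3  →  {$0:0, $1:10, $2:14, $3:1, $4:12, $5:15, $6:1, $7:2}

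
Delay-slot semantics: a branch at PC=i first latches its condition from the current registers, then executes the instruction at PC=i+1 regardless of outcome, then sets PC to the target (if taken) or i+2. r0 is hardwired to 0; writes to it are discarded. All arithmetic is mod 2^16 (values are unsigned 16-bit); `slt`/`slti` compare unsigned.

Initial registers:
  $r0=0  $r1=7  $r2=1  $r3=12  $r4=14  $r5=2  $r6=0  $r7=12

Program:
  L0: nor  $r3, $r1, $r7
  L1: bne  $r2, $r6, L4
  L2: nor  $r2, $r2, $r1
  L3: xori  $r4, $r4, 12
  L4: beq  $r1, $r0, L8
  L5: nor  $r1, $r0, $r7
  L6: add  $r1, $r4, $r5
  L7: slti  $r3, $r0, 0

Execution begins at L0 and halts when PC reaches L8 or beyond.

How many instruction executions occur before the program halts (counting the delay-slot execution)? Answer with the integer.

7

PC=0  nor  $r3, $r1, $r7     | $r0=0 $r1=7 $r2=1 $r3=65520 $r4=14 $r5=2 $r6=0 $r7=12
PC=1  bne  $r2, $r6, L4      | $r0=0 $r1=7 $r2=1 $r3=65520 $r4=14 $r5=2 $r6=0 $r7=12  [TAKEN]
PC=2  nor  $r2, $r2, $r1     | $r0=0 $r1=7 $r2=65528 $r3=65520 $r4=14 $r5=2 $r6=0 $r7=12
PC=4  beq  $r1, $r0, L8      | $r0=0 $r1=7 $r2=65528 $r3=65520 $r4=14 $r5=2 $r6=0 $r7=12  [not taken]
PC=5  nor  $r1, $r0, $r7     | $r0=0 $r1=65523 $r2=65528 $r3=65520 $r4=14 $r5=2 $r6=0 $r7=12
PC=6  add  $r1, $r4, $r5     | $r0=0 $r1=16 $r2=65528 $r3=65520 $r4=14 $r5=2 $r6=0 $r7=12
PC=7  slti  $r3, $r0, 0      | $r0=0 $r1=16 $r2=65528 $r3=0 $r4=14 $r5=2 $r6=0 $r7=12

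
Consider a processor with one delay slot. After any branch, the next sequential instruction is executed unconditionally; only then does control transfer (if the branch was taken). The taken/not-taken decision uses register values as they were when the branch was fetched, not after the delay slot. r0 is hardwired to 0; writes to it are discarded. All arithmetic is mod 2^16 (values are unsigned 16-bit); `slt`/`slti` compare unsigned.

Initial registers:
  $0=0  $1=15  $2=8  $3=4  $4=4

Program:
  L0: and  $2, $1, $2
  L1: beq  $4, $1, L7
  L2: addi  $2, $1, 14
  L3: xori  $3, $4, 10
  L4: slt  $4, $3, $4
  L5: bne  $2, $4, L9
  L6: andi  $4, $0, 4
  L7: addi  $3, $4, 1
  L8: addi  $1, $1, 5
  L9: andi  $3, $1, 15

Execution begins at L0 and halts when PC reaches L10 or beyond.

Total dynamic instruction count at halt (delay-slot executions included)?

8

#0 and  $2, $1, $2 ; 0/15/8/4/4
#1 beq  $4, $1, L7 ; 0/15/8/4/4 ; →fallthru
#2 addi  $2, $1, 14 ; 0/15/29/4/4
#3 xori  $3, $4, 10 ; 0/15/29/14/4
#4 slt  $4, $3, $4 ; 0/15/29/14/0
#5 bne  $2, $4, L9 ; 0/15/29/14/0 ; →target
#6 andi  $4, $0, 4 ; 0/15/29/14/0
#9 andi  $3, $1, 15 ; 0/15/29/15/0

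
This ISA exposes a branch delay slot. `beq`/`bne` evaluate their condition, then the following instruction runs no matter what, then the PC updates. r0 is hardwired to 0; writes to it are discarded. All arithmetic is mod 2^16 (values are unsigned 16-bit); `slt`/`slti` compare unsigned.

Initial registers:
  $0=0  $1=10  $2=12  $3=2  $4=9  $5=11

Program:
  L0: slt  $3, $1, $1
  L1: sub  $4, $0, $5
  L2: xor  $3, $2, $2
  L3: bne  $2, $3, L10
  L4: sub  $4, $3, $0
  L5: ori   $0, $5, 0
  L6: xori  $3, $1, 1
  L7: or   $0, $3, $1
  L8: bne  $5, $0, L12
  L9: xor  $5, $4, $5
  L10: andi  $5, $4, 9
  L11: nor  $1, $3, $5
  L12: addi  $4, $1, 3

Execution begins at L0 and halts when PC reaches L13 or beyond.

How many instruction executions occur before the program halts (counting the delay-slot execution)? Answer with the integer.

[0] slt  $3, $1, $1  →  {$0:0, $1:10, $2:12, $3:0, $4:9, $5:11}
[1] sub  $4, $0, $5  →  {$0:0, $1:10, $2:12, $3:0, $4:65525, $5:11}
[2] xor  $3, $2, $2  →  {$0:0, $1:10, $2:12, $3:0, $4:65525, $5:11}
[3] bne  $2, $3, L10  →  {$0:0, $1:10, $2:12, $3:0, $4:65525, $5:11}  ⟨branch taken⟩
[4] sub  $4, $3, $0  →  {$0:0, $1:10, $2:12, $3:0, $4:0, $5:11}
[10] andi  $5, $4, 9  →  {$0:0, $1:10, $2:12, $3:0, $4:0, $5:0}
[11] nor  $1, $3, $5  →  {$0:0, $1:65535, $2:12, $3:0, $4:0, $5:0}
[12] addi  $4, $1, 3  →  {$0:0, $1:65535, $2:12, $3:0, $4:2, $5:0}

8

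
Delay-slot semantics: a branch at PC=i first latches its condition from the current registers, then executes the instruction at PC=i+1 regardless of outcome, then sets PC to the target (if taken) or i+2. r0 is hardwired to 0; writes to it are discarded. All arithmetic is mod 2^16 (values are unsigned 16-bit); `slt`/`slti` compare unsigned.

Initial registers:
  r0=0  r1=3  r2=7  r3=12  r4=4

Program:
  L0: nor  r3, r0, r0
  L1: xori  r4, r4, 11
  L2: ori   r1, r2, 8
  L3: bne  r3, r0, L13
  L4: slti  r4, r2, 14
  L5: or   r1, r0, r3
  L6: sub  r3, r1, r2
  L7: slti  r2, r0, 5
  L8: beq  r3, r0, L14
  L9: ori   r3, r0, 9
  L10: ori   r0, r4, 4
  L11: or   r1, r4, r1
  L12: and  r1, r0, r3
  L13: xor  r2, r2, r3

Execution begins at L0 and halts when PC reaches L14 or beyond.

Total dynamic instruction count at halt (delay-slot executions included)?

[0] nor  r3, r0, r0  →  {r0:0, r1:3, r2:7, r3:65535, r4:4}
[1] xori  r4, r4, 11  →  {r0:0, r1:3, r2:7, r3:65535, r4:15}
[2] ori   r1, r2, 8  →  {r0:0, r1:15, r2:7, r3:65535, r4:15}
[3] bne  r3, r0, L13  →  {r0:0, r1:15, r2:7, r3:65535, r4:15}  ⟨branch taken⟩
[4] slti  r4, r2, 14  →  {r0:0, r1:15, r2:7, r3:65535, r4:1}
[13] xor  r2, r2, r3  →  {r0:0, r1:15, r2:65528, r3:65535, r4:1}

6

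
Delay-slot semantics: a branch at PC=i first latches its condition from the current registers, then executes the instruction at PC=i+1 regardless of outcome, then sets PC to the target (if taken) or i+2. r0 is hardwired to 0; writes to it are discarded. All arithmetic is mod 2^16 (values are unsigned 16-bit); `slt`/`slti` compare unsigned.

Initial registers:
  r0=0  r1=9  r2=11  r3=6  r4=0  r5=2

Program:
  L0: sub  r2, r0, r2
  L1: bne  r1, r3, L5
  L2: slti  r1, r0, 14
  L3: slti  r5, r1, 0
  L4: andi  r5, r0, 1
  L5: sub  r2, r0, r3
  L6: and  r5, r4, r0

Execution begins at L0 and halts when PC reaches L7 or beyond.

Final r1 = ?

1

#0 sub  r2, r0, r2 ; 0/9/65525/6/0/2
#1 bne  r1, r3, L5 ; 0/9/65525/6/0/2 ; →target
#2 slti  r1, r0, 14 ; 0/1/65525/6/0/2
#5 sub  r2, r0, r3 ; 0/1/65530/6/0/2
#6 and  r5, r4, r0 ; 0/1/65530/6/0/0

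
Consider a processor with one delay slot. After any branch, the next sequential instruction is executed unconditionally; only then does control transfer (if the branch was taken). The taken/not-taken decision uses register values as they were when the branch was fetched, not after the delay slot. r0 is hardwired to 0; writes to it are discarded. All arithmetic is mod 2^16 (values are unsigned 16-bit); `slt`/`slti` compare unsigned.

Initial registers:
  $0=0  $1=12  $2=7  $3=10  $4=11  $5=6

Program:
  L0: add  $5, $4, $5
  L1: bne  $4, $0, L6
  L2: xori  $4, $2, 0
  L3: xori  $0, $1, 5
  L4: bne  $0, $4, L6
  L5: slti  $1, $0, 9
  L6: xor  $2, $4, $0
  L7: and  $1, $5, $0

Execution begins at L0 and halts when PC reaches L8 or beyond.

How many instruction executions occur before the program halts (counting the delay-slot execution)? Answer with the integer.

PC=0  add  $5, $4, $5        | $0=0 $1=12 $2=7 $3=10 $4=11 $5=17
PC=1  bne  $4, $0, L6        | $0=0 $1=12 $2=7 $3=10 $4=11 $5=17  [TAKEN]
PC=2  xori  $4, $2, 0        | $0=0 $1=12 $2=7 $3=10 $4=7 $5=17
PC=6  xor  $2, $4, $0        | $0=0 $1=12 $2=7 $3=10 $4=7 $5=17
PC=7  and  $1, $5, $0        | $0=0 $1=0 $2=7 $3=10 $4=7 $5=17

5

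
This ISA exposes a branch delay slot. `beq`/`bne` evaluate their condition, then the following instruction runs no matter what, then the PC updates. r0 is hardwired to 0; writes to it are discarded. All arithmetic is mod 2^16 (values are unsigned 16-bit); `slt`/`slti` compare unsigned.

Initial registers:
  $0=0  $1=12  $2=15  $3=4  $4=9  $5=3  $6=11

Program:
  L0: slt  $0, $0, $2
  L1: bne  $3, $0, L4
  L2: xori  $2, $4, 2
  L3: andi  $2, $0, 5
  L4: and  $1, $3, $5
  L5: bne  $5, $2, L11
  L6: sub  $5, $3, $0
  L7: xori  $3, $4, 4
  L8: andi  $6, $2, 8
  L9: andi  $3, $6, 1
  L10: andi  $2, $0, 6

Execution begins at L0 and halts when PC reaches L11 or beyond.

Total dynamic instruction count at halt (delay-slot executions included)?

[0] slt  $0, $0, $2  →  {$0:0, $1:12, $2:15, $3:4, $4:9, $5:3, $6:11}
[1] bne  $3, $0, L4  →  {$0:0, $1:12, $2:15, $3:4, $4:9, $5:3, $6:11}  ⟨branch taken⟩
[2] xori  $2, $4, 2  →  {$0:0, $1:12, $2:11, $3:4, $4:9, $5:3, $6:11}
[4] and  $1, $3, $5  →  {$0:0, $1:0, $2:11, $3:4, $4:9, $5:3, $6:11}
[5] bne  $5, $2, L11  →  {$0:0, $1:0, $2:11, $3:4, $4:9, $5:3, $6:11}  ⟨branch taken⟩
[6] sub  $5, $3, $0  →  {$0:0, $1:0, $2:11, $3:4, $4:9, $5:4, $6:11}

6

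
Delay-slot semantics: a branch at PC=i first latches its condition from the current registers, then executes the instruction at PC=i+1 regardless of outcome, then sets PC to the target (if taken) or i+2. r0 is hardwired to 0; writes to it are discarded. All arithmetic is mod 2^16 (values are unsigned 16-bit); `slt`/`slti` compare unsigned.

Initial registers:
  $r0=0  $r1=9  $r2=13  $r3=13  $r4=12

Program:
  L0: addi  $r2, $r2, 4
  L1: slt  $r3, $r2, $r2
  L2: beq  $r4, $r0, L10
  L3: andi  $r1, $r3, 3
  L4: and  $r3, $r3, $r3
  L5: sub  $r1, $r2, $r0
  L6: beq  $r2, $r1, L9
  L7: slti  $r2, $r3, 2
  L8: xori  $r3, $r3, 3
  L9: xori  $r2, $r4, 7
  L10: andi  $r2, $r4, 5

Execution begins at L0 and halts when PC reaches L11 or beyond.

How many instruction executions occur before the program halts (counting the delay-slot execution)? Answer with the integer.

[0] addi  $r2, $r2, 4  →  {$r0:0, $r1:9, $r2:17, $r3:13, $r4:12}
[1] slt  $r3, $r2, $r2  →  {$r0:0, $r1:9, $r2:17, $r3:0, $r4:12}
[2] beq  $r4, $r0, L10  →  {$r0:0, $r1:9, $r2:17, $r3:0, $r4:12}  ⟨branch fallthrough⟩
[3] andi  $r1, $r3, 3  →  {$r0:0, $r1:0, $r2:17, $r3:0, $r4:12}
[4] and  $r3, $r3, $r3  →  {$r0:0, $r1:0, $r2:17, $r3:0, $r4:12}
[5] sub  $r1, $r2, $r0  →  {$r0:0, $r1:17, $r2:17, $r3:0, $r4:12}
[6] beq  $r2, $r1, L9  →  {$r0:0, $r1:17, $r2:17, $r3:0, $r4:12}  ⟨branch taken⟩
[7] slti  $r2, $r3, 2  →  {$r0:0, $r1:17, $r2:1, $r3:0, $r4:12}
[9] xori  $r2, $r4, 7  →  {$r0:0, $r1:17, $r2:11, $r3:0, $r4:12}
[10] andi  $r2, $r4, 5  →  {$r0:0, $r1:17, $r2:4, $r3:0, $r4:12}

10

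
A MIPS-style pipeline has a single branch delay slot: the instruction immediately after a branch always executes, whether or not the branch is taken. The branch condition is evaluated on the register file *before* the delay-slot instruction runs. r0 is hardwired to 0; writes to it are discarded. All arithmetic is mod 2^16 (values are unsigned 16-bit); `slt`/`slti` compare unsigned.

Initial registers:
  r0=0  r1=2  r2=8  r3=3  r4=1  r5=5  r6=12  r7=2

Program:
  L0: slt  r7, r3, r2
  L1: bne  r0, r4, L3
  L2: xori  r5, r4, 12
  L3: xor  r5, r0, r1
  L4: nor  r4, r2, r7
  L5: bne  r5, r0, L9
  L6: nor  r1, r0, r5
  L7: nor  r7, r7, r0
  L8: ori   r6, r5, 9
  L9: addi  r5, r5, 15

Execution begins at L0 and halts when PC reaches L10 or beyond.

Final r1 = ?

65533

[0] slt  r7, r3, r2  →  {r0:0, r1:2, r2:8, r3:3, r4:1, r5:5, r6:12, r7:1}
[1] bne  r0, r4, L3  →  {r0:0, r1:2, r2:8, r3:3, r4:1, r5:5, r6:12, r7:1}  ⟨branch taken⟩
[2] xori  r5, r4, 12  →  {r0:0, r1:2, r2:8, r3:3, r4:1, r5:13, r6:12, r7:1}
[3] xor  r5, r0, r1  →  {r0:0, r1:2, r2:8, r3:3, r4:1, r5:2, r6:12, r7:1}
[4] nor  r4, r2, r7  →  {r0:0, r1:2, r2:8, r3:3, r4:65526, r5:2, r6:12, r7:1}
[5] bne  r5, r0, L9  →  {r0:0, r1:2, r2:8, r3:3, r4:65526, r5:2, r6:12, r7:1}  ⟨branch taken⟩
[6] nor  r1, r0, r5  →  {r0:0, r1:65533, r2:8, r3:3, r4:65526, r5:2, r6:12, r7:1}
[9] addi  r5, r5, 15  →  {r0:0, r1:65533, r2:8, r3:3, r4:65526, r5:17, r6:12, r7:1}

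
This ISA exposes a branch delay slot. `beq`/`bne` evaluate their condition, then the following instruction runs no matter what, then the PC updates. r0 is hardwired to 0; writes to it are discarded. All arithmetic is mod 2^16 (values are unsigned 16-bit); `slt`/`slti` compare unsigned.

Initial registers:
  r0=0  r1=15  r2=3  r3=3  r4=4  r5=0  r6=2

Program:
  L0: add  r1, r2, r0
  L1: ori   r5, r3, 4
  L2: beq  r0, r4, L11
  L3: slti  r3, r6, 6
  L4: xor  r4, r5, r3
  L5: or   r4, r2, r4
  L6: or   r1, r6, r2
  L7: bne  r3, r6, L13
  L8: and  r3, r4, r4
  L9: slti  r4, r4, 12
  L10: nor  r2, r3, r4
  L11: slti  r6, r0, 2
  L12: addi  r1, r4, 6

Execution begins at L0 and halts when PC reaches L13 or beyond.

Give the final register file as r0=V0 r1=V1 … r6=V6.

#0 add  r1, r2, r0 ; 0/3/3/3/4/0/2
#1 ori   r5, r3, 4 ; 0/3/3/3/4/7/2
#2 beq  r0, r4, L11 ; 0/3/3/3/4/7/2 ; →fallthru
#3 slti  r3, r6, 6 ; 0/3/3/1/4/7/2
#4 xor  r4, r5, r3 ; 0/3/3/1/6/7/2
#5 or   r4, r2, r4 ; 0/3/3/1/7/7/2
#6 or   r1, r6, r2 ; 0/3/3/1/7/7/2
#7 bne  r3, r6, L13 ; 0/3/3/1/7/7/2 ; →target
#8 and  r3, r4, r4 ; 0/3/3/7/7/7/2

r0=0 r1=3 r2=3 r3=7 r4=7 r5=7 r6=2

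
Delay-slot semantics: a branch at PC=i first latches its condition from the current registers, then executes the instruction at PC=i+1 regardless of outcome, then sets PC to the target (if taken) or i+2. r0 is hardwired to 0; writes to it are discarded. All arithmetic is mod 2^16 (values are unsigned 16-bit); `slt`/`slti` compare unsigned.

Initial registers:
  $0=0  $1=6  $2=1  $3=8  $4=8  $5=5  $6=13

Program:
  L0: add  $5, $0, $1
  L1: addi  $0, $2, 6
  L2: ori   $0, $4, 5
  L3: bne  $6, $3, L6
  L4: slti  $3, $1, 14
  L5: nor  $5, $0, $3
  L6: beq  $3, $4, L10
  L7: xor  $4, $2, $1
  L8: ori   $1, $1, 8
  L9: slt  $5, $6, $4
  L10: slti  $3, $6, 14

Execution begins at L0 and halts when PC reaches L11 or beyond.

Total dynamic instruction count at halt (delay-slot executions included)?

10

#0 add  $5, $0, $1 ; 0/6/1/8/8/6/13
#1 addi  $0, $2, 6 ; 0/6/1/8/8/6/13
#2 ori   $0, $4, 5 ; 0/6/1/8/8/6/13
#3 bne  $6, $3, L6 ; 0/6/1/8/8/6/13 ; →target
#4 slti  $3, $1, 14 ; 0/6/1/1/8/6/13
#6 beq  $3, $4, L10 ; 0/6/1/1/8/6/13 ; →fallthru
#7 xor  $4, $2, $1 ; 0/6/1/1/7/6/13
#8 ori   $1, $1, 8 ; 0/14/1/1/7/6/13
#9 slt  $5, $6, $4 ; 0/14/1/1/7/0/13
#10 slti  $3, $6, 14 ; 0/14/1/1/7/0/13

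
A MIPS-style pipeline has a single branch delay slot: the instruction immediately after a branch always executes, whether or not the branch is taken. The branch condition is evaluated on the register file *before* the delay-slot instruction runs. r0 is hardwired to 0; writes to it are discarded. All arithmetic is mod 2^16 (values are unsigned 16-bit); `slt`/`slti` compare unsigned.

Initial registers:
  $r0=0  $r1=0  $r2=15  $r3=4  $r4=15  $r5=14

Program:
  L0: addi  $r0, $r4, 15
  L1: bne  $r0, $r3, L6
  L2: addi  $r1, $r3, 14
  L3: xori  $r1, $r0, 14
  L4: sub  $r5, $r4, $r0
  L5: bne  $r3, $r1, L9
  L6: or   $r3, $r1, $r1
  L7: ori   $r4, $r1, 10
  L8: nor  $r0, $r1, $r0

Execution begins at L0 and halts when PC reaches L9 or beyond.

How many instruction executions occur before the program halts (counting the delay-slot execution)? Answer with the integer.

#0 addi  $r0, $r4, 15 ; 0/0/15/4/15/14
#1 bne  $r0, $r3, L6 ; 0/0/15/4/15/14 ; →target
#2 addi  $r1, $r3, 14 ; 0/18/15/4/15/14
#6 or   $r3, $r1, $r1 ; 0/18/15/18/15/14
#7 ori   $r4, $r1, 10 ; 0/18/15/18/26/14
#8 nor  $r0, $r1, $r0 ; 0/18/15/18/26/14

6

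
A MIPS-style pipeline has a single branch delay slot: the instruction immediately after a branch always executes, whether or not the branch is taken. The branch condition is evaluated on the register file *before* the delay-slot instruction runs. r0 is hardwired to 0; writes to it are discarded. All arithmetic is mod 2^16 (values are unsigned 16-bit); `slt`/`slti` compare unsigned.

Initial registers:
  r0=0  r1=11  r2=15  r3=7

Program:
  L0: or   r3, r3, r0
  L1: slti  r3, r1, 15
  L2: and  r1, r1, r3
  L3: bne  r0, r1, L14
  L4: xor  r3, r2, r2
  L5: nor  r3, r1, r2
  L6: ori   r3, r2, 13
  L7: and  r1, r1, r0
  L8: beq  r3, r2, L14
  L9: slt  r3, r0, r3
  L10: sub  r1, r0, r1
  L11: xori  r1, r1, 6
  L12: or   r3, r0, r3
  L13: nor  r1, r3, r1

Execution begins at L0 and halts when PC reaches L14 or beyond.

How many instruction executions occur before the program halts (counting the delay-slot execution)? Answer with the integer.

[0] or   r3, r3, r0  →  {r0:0, r1:11, r2:15, r3:7}
[1] slti  r3, r1, 15  →  {r0:0, r1:11, r2:15, r3:1}
[2] and  r1, r1, r3  →  {r0:0, r1:1, r2:15, r3:1}
[3] bne  r0, r1, L14  →  {r0:0, r1:1, r2:15, r3:1}  ⟨branch taken⟩
[4] xor  r3, r2, r2  →  {r0:0, r1:1, r2:15, r3:0}

5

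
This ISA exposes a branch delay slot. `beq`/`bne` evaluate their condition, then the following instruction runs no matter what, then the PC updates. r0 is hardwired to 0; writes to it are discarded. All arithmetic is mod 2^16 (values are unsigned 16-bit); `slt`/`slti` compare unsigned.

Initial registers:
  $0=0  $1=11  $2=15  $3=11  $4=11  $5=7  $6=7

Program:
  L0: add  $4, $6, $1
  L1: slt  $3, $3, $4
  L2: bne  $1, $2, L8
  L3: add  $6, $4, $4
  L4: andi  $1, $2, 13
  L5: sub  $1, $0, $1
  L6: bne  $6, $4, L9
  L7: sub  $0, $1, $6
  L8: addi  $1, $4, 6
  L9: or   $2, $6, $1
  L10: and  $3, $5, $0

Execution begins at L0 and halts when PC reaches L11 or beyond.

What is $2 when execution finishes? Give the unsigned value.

[0] add  $4, $6, $1  →  {$0:0, $1:11, $2:15, $3:11, $4:18, $5:7, $6:7}
[1] slt  $3, $3, $4  →  {$0:0, $1:11, $2:15, $3:1, $4:18, $5:7, $6:7}
[2] bne  $1, $2, L8  →  {$0:0, $1:11, $2:15, $3:1, $4:18, $5:7, $6:7}  ⟨branch taken⟩
[3] add  $6, $4, $4  →  {$0:0, $1:11, $2:15, $3:1, $4:18, $5:7, $6:36}
[8] addi  $1, $4, 6  →  {$0:0, $1:24, $2:15, $3:1, $4:18, $5:7, $6:36}
[9] or   $2, $6, $1  →  {$0:0, $1:24, $2:60, $3:1, $4:18, $5:7, $6:36}
[10] and  $3, $5, $0  →  {$0:0, $1:24, $2:60, $3:0, $4:18, $5:7, $6:36}

60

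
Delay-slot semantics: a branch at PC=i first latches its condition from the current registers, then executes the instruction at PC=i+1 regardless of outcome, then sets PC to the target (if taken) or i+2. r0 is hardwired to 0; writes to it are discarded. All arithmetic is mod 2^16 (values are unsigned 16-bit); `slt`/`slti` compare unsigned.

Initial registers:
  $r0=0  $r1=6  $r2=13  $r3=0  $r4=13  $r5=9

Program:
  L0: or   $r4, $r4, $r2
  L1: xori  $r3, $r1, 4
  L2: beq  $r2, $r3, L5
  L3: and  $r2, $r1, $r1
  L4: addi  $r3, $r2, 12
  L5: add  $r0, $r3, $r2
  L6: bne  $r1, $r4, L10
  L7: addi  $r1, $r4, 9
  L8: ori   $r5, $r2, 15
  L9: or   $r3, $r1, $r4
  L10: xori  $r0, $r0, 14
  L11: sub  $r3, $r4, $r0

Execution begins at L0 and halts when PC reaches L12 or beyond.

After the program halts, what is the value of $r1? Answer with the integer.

[0] or   $r4, $r4, $r2  →  {$r0:0, $r1:6, $r2:13, $r3:0, $r4:13, $r5:9}
[1] xori  $r3, $r1, 4  →  {$r0:0, $r1:6, $r2:13, $r3:2, $r4:13, $r5:9}
[2] beq  $r2, $r3, L5  →  {$r0:0, $r1:6, $r2:13, $r3:2, $r4:13, $r5:9}  ⟨branch fallthrough⟩
[3] and  $r2, $r1, $r1  →  {$r0:0, $r1:6, $r2:6, $r3:2, $r4:13, $r5:9}
[4] addi  $r3, $r2, 12  →  {$r0:0, $r1:6, $r2:6, $r3:18, $r4:13, $r5:9}
[5] add  $r0, $r3, $r2  →  {$r0:0, $r1:6, $r2:6, $r3:18, $r4:13, $r5:9}
[6] bne  $r1, $r4, L10  →  {$r0:0, $r1:6, $r2:6, $r3:18, $r4:13, $r5:9}  ⟨branch taken⟩
[7] addi  $r1, $r4, 9  →  {$r0:0, $r1:22, $r2:6, $r3:18, $r4:13, $r5:9}
[10] xori  $r0, $r0, 14  →  {$r0:0, $r1:22, $r2:6, $r3:18, $r4:13, $r5:9}
[11] sub  $r3, $r4, $r0  →  {$r0:0, $r1:22, $r2:6, $r3:13, $r4:13, $r5:9}

22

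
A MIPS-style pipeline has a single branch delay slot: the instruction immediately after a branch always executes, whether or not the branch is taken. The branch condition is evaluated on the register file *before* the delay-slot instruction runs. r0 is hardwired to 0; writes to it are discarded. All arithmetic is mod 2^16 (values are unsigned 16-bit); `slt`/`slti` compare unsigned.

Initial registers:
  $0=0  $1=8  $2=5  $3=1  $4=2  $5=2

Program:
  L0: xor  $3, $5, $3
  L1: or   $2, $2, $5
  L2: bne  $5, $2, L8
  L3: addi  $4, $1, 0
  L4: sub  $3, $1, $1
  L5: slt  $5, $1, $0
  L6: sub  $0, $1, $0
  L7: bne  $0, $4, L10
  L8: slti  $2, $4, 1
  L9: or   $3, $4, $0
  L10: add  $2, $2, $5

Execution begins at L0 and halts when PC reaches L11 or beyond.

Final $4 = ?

PC=0  xor  $3, $5, $3        | $0=0 $1=8 $2=5 $3=3 $4=2 $5=2
PC=1  or   $2, $2, $5        | $0=0 $1=8 $2=7 $3=3 $4=2 $5=2
PC=2  bne  $5, $2, L8        | $0=0 $1=8 $2=7 $3=3 $4=2 $5=2  [TAKEN]
PC=3  addi  $4, $1, 0        | $0=0 $1=8 $2=7 $3=3 $4=8 $5=2
PC=8  slti  $2, $4, 1        | $0=0 $1=8 $2=0 $3=3 $4=8 $5=2
PC=9  or   $3, $4, $0        | $0=0 $1=8 $2=0 $3=8 $4=8 $5=2
PC=10 add  $2, $2, $5        | $0=0 $1=8 $2=2 $3=8 $4=8 $5=2

8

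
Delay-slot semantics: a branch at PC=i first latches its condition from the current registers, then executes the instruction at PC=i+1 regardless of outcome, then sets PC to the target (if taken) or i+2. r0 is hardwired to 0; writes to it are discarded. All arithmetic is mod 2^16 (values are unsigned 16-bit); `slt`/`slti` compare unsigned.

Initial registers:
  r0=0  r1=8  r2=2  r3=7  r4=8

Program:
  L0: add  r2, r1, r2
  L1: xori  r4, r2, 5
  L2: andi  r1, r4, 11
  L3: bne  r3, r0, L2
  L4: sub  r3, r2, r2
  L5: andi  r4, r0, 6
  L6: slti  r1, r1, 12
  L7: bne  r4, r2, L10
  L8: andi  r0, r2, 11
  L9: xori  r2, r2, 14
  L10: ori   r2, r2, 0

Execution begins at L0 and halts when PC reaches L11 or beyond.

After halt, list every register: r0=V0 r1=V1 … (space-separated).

PC=0  add  r2, r1, r2        | r0=0 r1=8 r2=10 r3=7 r4=8
PC=1  xori  r4, r2, 5        | r0=0 r1=8 r2=10 r3=7 r4=15
PC=2  andi  r1, r4, 11       | r0=0 r1=11 r2=10 r3=7 r4=15
PC=3  bne  r3, r0, L2        | r0=0 r1=11 r2=10 r3=7 r4=15  [TAKEN]
PC=4  sub  r3, r2, r2        | r0=0 r1=11 r2=10 r3=0 r4=15
PC=2  andi  r1, r4, 11       | r0=0 r1=11 r2=10 r3=0 r4=15
PC=3  bne  r3, r0, L2        | r0=0 r1=11 r2=10 r3=0 r4=15  [not taken]
PC=4  sub  r3, r2, r2        | r0=0 r1=11 r2=10 r3=0 r4=15
PC=5  andi  r4, r0, 6        | r0=0 r1=11 r2=10 r3=0 r4=0
PC=6  slti  r1, r1, 12       | r0=0 r1=1 r2=10 r3=0 r4=0
PC=7  bne  r4, r2, L10       | r0=0 r1=1 r2=10 r3=0 r4=0  [TAKEN]
PC=8  andi  r0, r2, 11       | r0=0 r1=1 r2=10 r3=0 r4=0
PC=10 ori   r2, r2, 0        | r0=0 r1=1 r2=10 r3=0 r4=0

r0=0 r1=1 r2=10 r3=0 r4=0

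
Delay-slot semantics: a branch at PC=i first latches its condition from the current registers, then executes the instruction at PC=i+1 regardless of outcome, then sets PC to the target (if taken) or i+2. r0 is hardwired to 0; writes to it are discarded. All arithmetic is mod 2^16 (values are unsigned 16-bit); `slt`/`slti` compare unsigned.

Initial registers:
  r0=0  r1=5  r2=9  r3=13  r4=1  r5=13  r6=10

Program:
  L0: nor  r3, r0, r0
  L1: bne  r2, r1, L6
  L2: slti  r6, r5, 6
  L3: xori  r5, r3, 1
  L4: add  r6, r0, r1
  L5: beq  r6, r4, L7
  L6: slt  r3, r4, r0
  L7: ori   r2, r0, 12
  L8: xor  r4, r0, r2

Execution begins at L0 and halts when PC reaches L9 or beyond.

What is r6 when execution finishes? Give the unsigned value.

[0] nor  r3, r0, r0  →  {r0:0, r1:5, r2:9, r3:65535, r4:1, r5:13, r6:10}
[1] bne  r2, r1, L6  →  {r0:0, r1:5, r2:9, r3:65535, r4:1, r5:13, r6:10}  ⟨branch taken⟩
[2] slti  r6, r5, 6  →  {r0:0, r1:5, r2:9, r3:65535, r4:1, r5:13, r6:0}
[6] slt  r3, r4, r0  →  {r0:0, r1:5, r2:9, r3:0, r4:1, r5:13, r6:0}
[7] ori   r2, r0, 12  →  {r0:0, r1:5, r2:12, r3:0, r4:1, r5:13, r6:0}
[8] xor  r4, r0, r2  →  {r0:0, r1:5, r2:12, r3:0, r4:12, r5:13, r6:0}

0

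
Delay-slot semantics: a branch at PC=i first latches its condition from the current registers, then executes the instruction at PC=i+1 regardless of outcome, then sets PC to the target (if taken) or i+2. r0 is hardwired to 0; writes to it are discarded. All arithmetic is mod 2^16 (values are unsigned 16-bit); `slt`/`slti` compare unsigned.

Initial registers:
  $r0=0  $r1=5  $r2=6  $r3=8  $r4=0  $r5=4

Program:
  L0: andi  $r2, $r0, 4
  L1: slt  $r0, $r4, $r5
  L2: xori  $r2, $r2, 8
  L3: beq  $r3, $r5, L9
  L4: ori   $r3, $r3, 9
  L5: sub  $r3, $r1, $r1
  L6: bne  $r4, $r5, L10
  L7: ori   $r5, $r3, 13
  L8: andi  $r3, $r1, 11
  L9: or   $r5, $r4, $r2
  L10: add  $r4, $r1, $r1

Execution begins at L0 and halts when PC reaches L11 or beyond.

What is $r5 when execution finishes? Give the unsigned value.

13

[0] andi  $r2, $r0, 4  →  {$r0:0, $r1:5, $r2:0, $r3:8, $r4:0, $r5:4}
[1] slt  $r0, $r4, $r5  →  {$r0:0, $r1:5, $r2:0, $r3:8, $r4:0, $r5:4}
[2] xori  $r2, $r2, 8  →  {$r0:0, $r1:5, $r2:8, $r3:8, $r4:0, $r5:4}
[3] beq  $r3, $r5, L9  →  {$r0:0, $r1:5, $r2:8, $r3:8, $r4:0, $r5:4}  ⟨branch fallthrough⟩
[4] ori   $r3, $r3, 9  →  {$r0:0, $r1:5, $r2:8, $r3:9, $r4:0, $r5:4}
[5] sub  $r3, $r1, $r1  →  {$r0:0, $r1:5, $r2:8, $r3:0, $r4:0, $r5:4}
[6] bne  $r4, $r5, L10  →  {$r0:0, $r1:5, $r2:8, $r3:0, $r4:0, $r5:4}  ⟨branch taken⟩
[7] ori   $r5, $r3, 13  →  {$r0:0, $r1:5, $r2:8, $r3:0, $r4:0, $r5:13}
[10] add  $r4, $r1, $r1  →  {$r0:0, $r1:5, $r2:8, $r3:0, $r4:10, $r5:13}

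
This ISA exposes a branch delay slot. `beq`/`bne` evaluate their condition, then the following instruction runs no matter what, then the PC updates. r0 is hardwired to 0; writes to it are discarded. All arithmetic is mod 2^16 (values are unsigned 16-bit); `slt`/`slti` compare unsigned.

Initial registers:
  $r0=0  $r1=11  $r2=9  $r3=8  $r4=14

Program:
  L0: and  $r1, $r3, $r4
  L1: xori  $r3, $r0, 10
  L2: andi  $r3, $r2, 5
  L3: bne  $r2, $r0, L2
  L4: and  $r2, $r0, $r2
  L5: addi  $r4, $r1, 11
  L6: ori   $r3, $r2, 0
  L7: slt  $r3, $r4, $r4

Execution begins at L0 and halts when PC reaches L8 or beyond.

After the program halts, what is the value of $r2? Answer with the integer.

#0 and  $r1, $r3, $r4 ; 0/8/9/8/14
#1 xori  $r3, $r0, 10 ; 0/8/9/10/14
#2 andi  $r3, $r2, 5 ; 0/8/9/1/14
#3 bne  $r2, $r0, L2 ; 0/8/9/1/14 ; →target
#4 and  $r2, $r0, $r2 ; 0/8/0/1/14
#2 andi  $r3, $r2, 5 ; 0/8/0/0/14
#3 bne  $r2, $r0, L2 ; 0/8/0/0/14 ; →fallthru
#4 and  $r2, $r0, $r2 ; 0/8/0/0/14
#5 addi  $r4, $r1, 11 ; 0/8/0/0/19
#6 ori   $r3, $r2, 0 ; 0/8/0/0/19
#7 slt  $r3, $r4, $r4 ; 0/8/0/0/19

0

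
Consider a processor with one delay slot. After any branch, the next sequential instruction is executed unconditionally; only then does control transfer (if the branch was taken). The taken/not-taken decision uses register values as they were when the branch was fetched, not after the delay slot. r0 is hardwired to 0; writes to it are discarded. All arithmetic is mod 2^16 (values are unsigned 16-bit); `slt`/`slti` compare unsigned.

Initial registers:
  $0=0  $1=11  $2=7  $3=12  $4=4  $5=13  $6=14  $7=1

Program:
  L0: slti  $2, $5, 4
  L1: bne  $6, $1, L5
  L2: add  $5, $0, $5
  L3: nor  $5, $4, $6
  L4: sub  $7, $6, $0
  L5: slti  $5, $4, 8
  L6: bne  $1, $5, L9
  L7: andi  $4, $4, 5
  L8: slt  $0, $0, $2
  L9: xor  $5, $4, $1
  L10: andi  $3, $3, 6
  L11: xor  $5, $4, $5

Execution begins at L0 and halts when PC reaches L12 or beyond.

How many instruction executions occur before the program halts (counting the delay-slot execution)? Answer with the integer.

9

[0] slti  $2, $5, 4  →  {$0:0, $1:11, $2:0, $3:12, $4:4, $5:13, $6:14, $7:1}
[1] bne  $6, $1, L5  →  {$0:0, $1:11, $2:0, $3:12, $4:4, $5:13, $6:14, $7:1}  ⟨branch taken⟩
[2] add  $5, $0, $5  →  {$0:0, $1:11, $2:0, $3:12, $4:4, $5:13, $6:14, $7:1}
[5] slti  $5, $4, 8  →  {$0:0, $1:11, $2:0, $3:12, $4:4, $5:1, $6:14, $7:1}
[6] bne  $1, $5, L9  →  {$0:0, $1:11, $2:0, $3:12, $4:4, $5:1, $6:14, $7:1}  ⟨branch taken⟩
[7] andi  $4, $4, 5  →  {$0:0, $1:11, $2:0, $3:12, $4:4, $5:1, $6:14, $7:1}
[9] xor  $5, $4, $1  →  {$0:0, $1:11, $2:0, $3:12, $4:4, $5:15, $6:14, $7:1}
[10] andi  $3, $3, 6  →  {$0:0, $1:11, $2:0, $3:4, $4:4, $5:15, $6:14, $7:1}
[11] xor  $5, $4, $5  →  {$0:0, $1:11, $2:0, $3:4, $4:4, $5:11, $6:14, $7:1}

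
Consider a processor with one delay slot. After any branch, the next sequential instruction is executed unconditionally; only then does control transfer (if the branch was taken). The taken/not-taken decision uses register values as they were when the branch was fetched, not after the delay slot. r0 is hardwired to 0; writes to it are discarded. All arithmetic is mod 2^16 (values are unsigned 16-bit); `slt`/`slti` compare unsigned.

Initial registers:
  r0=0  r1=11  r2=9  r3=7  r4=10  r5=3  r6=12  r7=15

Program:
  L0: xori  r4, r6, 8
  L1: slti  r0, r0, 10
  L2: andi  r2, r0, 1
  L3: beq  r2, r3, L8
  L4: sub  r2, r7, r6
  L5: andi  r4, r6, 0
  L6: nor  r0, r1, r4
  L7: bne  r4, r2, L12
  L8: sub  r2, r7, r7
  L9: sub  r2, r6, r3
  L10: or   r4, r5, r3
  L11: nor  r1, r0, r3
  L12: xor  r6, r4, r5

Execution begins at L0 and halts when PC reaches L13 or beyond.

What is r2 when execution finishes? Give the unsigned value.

0

[0] xori  r4, r6, 8  →  {r0:0, r1:11, r2:9, r3:7, r4:4, r5:3, r6:12, r7:15}
[1] slti  r0, r0, 10  →  {r0:0, r1:11, r2:9, r3:7, r4:4, r5:3, r6:12, r7:15}
[2] andi  r2, r0, 1  →  {r0:0, r1:11, r2:0, r3:7, r4:4, r5:3, r6:12, r7:15}
[3] beq  r2, r3, L8  →  {r0:0, r1:11, r2:0, r3:7, r4:4, r5:3, r6:12, r7:15}  ⟨branch fallthrough⟩
[4] sub  r2, r7, r6  →  {r0:0, r1:11, r2:3, r3:7, r4:4, r5:3, r6:12, r7:15}
[5] andi  r4, r6, 0  →  {r0:0, r1:11, r2:3, r3:7, r4:0, r5:3, r6:12, r7:15}
[6] nor  r0, r1, r4  →  {r0:0, r1:11, r2:3, r3:7, r4:0, r5:3, r6:12, r7:15}
[7] bne  r4, r2, L12  →  {r0:0, r1:11, r2:3, r3:7, r4:0, r5:3, r6:12, r7:15}  ⟨branch taken⟩
[8] sub  r2, r7, r7  →  {r0:0, r1:11, r2:0, r3:7, r4:0, r5:3, r6:12, r7:15}
[12] xor  r6, r4, r5  →  {r0:0, r1:11, r2:0, r3:7, r4:0, r5:3, r6:3, r7:15}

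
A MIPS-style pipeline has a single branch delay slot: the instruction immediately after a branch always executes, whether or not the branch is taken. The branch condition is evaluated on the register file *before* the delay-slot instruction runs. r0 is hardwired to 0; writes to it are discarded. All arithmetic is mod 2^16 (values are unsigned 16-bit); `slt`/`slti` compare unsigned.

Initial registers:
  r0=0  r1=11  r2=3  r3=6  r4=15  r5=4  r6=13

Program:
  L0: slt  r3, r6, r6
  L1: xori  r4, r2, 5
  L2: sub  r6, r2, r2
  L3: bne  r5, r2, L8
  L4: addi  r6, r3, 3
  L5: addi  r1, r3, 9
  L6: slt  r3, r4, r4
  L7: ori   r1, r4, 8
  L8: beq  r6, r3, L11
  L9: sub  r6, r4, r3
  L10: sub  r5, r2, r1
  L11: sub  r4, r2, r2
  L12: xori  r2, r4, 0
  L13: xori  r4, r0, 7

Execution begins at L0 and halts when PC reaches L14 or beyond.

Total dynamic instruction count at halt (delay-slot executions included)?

[0] slt  r3, r6, r6  →  {r0:0, r1:11, r2:3, r3:0, r4:15, r5:4, r6:13}
[1] xori  r4, r2, 5  →  {r0:0, r1:11, r2:3, r3:0, r4:6, r5:4, r6:13}
[2] sub  r6, r2, r2  →  {r0:0, r1:11, r2:3, r3:0, r4:6, r5:4, r6:0}
[3] bne  r5, r2, L8  →  {r0:0, r1:11, r2:3, r3:0, r4:6, r5:4, r6:0}  ⟨branch taken⟩
[4] addi  r6, r3, 3  →  {r0:0, r1:11, r2:3, r3:0, r4:6, r5:4, r6:3}
[8] beq  r6, r3, L11  →  {r0:0, r1:11, r2:3, r3:0, r4:6, r5:4, r6:3}  ⟨branch fallthrough⟩
[9] sub  r6, r4, r3  →  {r0:0, r1:11, r2:3, r3:0, r4:6, r5:4, r6:6}
[10] sub  r5, r2, r1  →  {r0:0, r1:11, r2:3, r3:0, r4:6, r5:65528, r6:6}
[11] sub  r4, r2, r2  →  {r0:0, r1:11, r2:3, r3:0, r4:0, r5:65528, r6:6}
[12] xori  r2, r4, 0  →  {r0:0, r1:11, r2:0, r3:0, r4:0, r5:65528, r6:6}
[13] xori  r4, r0, 7  →  {r0:0, r1:11, r2:0, r3:0, r4:7, r5:65528, r6:6}

11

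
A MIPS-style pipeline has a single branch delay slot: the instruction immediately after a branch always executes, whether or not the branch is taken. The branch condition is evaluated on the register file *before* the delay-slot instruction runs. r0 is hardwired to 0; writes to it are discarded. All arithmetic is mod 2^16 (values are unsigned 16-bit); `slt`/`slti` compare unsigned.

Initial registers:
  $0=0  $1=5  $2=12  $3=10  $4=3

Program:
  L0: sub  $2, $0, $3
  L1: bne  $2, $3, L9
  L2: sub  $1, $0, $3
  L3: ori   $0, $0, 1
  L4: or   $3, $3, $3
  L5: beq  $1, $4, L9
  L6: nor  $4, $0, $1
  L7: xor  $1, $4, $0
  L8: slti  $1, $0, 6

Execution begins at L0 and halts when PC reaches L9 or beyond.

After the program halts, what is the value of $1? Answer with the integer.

65526

[0] sub  $2, $0, $3  →  {$0:0, $1:5, $2:65526, $3:10, $4:3}
[1] bne  $2, $3, L9  →  {$0:0, $1:5, $2:65526, $3:10, $4:3}  ⟨branch taken⟩
[2] sub  $1, $0, $3  →  {$0:0, $1:65526, $2:65526, $3:10, $4:3}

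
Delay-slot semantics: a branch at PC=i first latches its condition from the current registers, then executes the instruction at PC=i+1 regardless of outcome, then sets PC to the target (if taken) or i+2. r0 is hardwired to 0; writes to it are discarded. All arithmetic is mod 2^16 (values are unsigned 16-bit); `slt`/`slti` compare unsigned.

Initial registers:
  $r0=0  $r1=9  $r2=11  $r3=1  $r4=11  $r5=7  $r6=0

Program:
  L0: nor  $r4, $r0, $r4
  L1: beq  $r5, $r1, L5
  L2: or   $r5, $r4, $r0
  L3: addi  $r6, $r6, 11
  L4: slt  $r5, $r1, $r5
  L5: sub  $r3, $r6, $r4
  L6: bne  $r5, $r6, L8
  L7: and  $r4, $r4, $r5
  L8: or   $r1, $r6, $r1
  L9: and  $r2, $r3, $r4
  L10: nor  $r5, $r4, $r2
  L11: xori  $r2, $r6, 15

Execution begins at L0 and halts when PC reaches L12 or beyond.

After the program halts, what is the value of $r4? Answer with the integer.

  step pc=0: nor  $r4, $r0, $r4  regs=(0,9,11,1,65524,7,0)
  step pc=1: beq  $r5, $r1, L5  cond=F  regs=(0,9,11,1,65524,7,0)
  step pc=2: or   $r5, $r4, $r0  regs=(0,9,11,1,65524,65524,0)
  step pc=3: addi  $r6, $r6, 11  regs=(0,9,11,1,65524,65524,11)
  step pc=4: slt  $r5, $r1, $r5  regs=(0,9,11,1,65524,1,11)
  step pc=5: sub  $r3, $r6, $r4  regs=(0,9,11,23,65524,1,11)
  step pc=6: bne  $r5, $r6, L8  cond=T  regs=(0,9,11,23,65524,1,11)
  step pc=7: and  $r4, $r4, $r5  regs=(0,9,11,23,0,1,11)
  step pc=8: or   $r1, $r6, $r1  regs=(0,11,11,23,0,1,11)
  step pc=9: and  $r2, $r3, $r4  regs=(0,11,0,23,0,1,11)
  step pc=10: nor  $r5, $r4, $r2  regs=(0,11,0,23,0,65535,11)
  step pc=11: xori  $r2, $r6, 15  regs=(0,11,4,23,0,65535,11)

0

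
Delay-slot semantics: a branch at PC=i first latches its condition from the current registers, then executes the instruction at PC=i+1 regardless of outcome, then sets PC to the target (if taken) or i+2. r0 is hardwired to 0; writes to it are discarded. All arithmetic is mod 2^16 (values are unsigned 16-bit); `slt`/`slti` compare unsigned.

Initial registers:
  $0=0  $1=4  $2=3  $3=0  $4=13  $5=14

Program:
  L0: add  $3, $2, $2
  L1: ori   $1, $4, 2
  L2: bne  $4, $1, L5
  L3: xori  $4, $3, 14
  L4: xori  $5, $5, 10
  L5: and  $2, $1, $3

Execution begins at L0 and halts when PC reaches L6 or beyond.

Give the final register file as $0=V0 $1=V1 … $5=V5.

$0=0 $1=15 $2=6 $3=6 $4=8 $5=14

#0 add  $3, $2, $2 ; 0/4/3/6/13/14
#1 ori   $1, $4, 2 ; 0/15/3/6/13/14
#2 bne  $4, $1, L5 ; 0/15/3/6/13/14 ; →target
#3 xori  $4, $3, 14 ; 0/15/3/6/8/14
#5 and  $2, $1, $3 ; 0/15/6/6/8/14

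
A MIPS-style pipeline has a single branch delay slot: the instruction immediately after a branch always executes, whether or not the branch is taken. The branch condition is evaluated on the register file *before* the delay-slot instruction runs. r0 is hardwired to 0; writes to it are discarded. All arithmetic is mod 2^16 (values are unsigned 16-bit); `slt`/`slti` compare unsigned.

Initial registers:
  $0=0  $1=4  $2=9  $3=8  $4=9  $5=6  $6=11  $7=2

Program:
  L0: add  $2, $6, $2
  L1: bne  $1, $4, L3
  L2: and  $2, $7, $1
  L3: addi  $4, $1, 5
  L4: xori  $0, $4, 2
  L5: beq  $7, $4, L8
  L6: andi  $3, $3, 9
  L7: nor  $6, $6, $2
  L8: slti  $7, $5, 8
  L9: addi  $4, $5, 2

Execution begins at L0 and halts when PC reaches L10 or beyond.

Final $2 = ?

0

[0] add  $2, $6, $2  →  {$0:0, $1:4, $2:20, $3:8, $4:9, $5:6, $6:11, $7:2}
[1] bne  $1, $4, L3  →  {$0:0, $1:4, $2:20, $3:8, $4:9, $5:6, $6:11, $7:2}  ⟨branch taken⟩
[2] and  $2, $7, $1  →  {$0:0, $1:4, $2:0, $3:8, $4:9, $5:6, $6:11, $7:2}
[3] addi  $4, $1, 5  →  {$0:0, $1:4, $2:0, $3:8, $4:9, $5:6, $6:11, $7:2}
[4] xori  $0, $4, 2  →  {$0:0, $1:4, $2:0, $3:8, $4:9, $5:6, $6:11, $7:2}
[5] beq  $7, $4, L8  →  {$0:0, $1:4, $2:0, $3:8, $4:9, $5:6, $6:11, $7:2}  ⟨branch fallthrough⟩
[6] andi  $3, $3, 9  →  {$0:0, $1:4, $2:0, $3:8, $4:9, $5:6, $6:11, $7:2}
[7] nor  $6, $6, $2  →  {$0:0, $1:4, $2:0, $3:8, $4:9, $5:6, $6:65524, $7:2}
[8] slti  $7, $5, 8  →  {$0:0, $1:4, $2:0, $3:8, $4:9, $5:6, $6:65524, $7:1}
[9] addi  $4, $5, 2  →  {$0:0, $1:4, $2:0, $3:8, $4:8, $5:6, $6:65524, $7:1}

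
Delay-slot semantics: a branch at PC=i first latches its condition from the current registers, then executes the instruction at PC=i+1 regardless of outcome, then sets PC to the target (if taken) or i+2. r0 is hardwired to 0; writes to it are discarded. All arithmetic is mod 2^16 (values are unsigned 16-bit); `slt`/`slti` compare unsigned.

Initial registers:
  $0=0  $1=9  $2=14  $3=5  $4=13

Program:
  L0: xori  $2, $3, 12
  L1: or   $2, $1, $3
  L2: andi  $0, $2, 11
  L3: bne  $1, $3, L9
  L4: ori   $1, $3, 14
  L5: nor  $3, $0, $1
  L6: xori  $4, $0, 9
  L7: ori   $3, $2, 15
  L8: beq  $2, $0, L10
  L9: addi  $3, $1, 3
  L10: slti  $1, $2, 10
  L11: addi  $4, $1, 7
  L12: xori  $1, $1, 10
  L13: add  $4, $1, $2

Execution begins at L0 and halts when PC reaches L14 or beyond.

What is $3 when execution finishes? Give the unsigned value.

PC=0  xori  $2, $3, 12       | $0=0 $1=9 $2=9 $3=5 $4=13
PC=1  or   $2, $1, $3        | $0=0 $1=9 $2=13 $3=5 $4=13
PC=2  andi  $0, $2, 11       | $0=0 $1=9 $2=13 $3=5 $4=13
PC=3  bne  $1, $3, L9        | $0=0 $1=9 $2=13 $3=5 $4=13  [TAKEN]
PC=4  ori   $1, $3, 14       | $0=0 $1=15 $2=13 $3=5 $4=13
PC=9  addi  $3, $1, 3        | $0=0 $1=15 $2=13 $3=18 $4=13
PC=10 slti  $1, $2, 10       | $0=0 $1=0 $2=13 $3=18 $4=13
PC=11 addi  $4, $1, 7        | $0=0 $1=0 $2=13 $3=18 $4=7
PC=12 xori  $1, $1, 10       | $0=0 $1=10 $2=13 $3=18 $4=7
PC=13 add  $4, $1, $2        | $0=0 $1=10 $2=13 $3=18 $4=23

18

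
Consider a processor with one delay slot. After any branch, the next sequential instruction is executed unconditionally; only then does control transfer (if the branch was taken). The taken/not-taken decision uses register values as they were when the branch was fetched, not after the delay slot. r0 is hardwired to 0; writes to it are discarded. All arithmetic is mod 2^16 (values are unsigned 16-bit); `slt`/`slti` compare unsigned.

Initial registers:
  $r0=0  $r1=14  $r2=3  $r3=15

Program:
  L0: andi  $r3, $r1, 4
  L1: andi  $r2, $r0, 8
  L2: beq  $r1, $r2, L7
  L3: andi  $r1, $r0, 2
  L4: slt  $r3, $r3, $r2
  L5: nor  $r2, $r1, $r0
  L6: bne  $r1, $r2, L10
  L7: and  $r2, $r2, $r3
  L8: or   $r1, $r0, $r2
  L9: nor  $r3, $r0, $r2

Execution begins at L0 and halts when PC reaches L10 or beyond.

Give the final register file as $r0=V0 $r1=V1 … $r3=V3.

$r0=0 $r1=0 $r2=0 $r3=0

[0] andi  $r3, $r1, 4  →  {$r0:0, $r1:14, $r2:3, $r3:4}
[1] andi  $r2, $r0, 8  →  {$r0:0, $r1:14, $r2:0, $r3:4}
[2] beq  $r1, $r2, L7  →  {$r0:0, $r1:14, $r2:0, $r3:4}  ⟨branch fallthrough⟩
[3] andi  $r1, $r0, 2  →  {$r0:0, $r1:0, $r2:0, $r3:4}
[4] slt  $r3, $r3, $r2  →  {$r0:0, $r1:0, $r2:0, $r3:0}
[5] nor  $r2, $r1, $r0  →  {$r0:0, $r1:0, $r2:65535, $r3:0}
[6] bne  $r1, $r2, L10  →  {$r0:0, $r1:0, $r2:65535, $r3:0}  ⟨branch taken⟩
[7] and  $r2, $r2, $r3  →  {$r0:0, $r1:0, $r2:0, $r3:0}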